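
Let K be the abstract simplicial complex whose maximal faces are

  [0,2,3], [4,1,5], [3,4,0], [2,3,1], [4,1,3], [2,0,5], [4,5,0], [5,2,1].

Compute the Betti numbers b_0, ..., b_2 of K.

K has 6 vertices, 12 edges, 8 triangles.
rank ∂_0 = 0, rank ∂_1 = 5 ⇒ b_0 = 6 − 0 − 5 = 1; all invariant factors of ∂_1 are 1 so no torsion. So H_0 ≅ Z.
rank ∂_1 = 5, rank ∂_2 = 7 ⇒ b_1 = 12 − 5 − 7 = 0; all invariant factors of ∂_2 are 1 so no torsion. So H_1 ≅ 0.
rank ∂_2 = 7, rank ∂_3 = 0 ⇒ b_2 = 8 − 7 − 0 = 1. So H_2 ≅ Z.

b_0 = 1, b_1 = 0, b_2 = 1.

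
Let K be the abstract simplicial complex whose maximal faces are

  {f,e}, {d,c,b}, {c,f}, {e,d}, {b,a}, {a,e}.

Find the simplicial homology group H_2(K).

H_2 ≅ 0.

Take the total order a < b < c < d < e < f on the vertex set. Then K (dimension 2) consists of the simplices:

  0-simplices (6): a, b, c, d, e, f
  1-simplices (8): ab, ae, bc, bd, cd, cf, de, ef
  2-simplices (1): bcd

Hence C_0 ≅ Z^6, C_1 ≅ Z^8, C_2 ≅ Z^1.

Boundary ∂_1: C_1 → C_0 sends each edge [p,q] (with p < q) to q − p.
The resulting 6×8 matrix has rank 5, and its Smith normal form has invariant factors (1,1,1,1,1).

Boundary ∂_2: C_2 → C_1 sends each 2-simplex [p,q,r] to [q,r] − [p,r] + [p,q]. For instance
  ∂bcd = cd − bd + bc.
The resulting 8×1 matrix has rank 1, and its Smith normal form has invariant factors (1).

Reading off H_k = ker ∂_k / im ∂_{k+1}:

  H_2: rank ker ∂_2 − rank ∂_3 = (1 − 1) − 0 = 0, and there is no ∂_3, so H_2 = 0.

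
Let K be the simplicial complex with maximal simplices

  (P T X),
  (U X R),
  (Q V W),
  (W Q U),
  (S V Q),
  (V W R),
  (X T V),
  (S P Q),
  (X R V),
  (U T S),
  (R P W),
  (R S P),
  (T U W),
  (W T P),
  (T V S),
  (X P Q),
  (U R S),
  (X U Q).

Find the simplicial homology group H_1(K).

H_1 ≅ Z^2.

Take the total order P < Q < R < S < T < U < V < W < X on the vertex set. Then K (dimension 2) consists of the simplices:

  0-simplices (9): P, Q, R, S, T, U, V, W, X
  1-simplices (27): PQ, PR, PS, PT, PW, PX, QS, QU, QV, QW, QX, RS, RU, RV, RW, RX, ST, SU, SV, TU, TV, TW, TX, UW, UX, VW, VX
  2-simplices (18): PQS, PQX, PRS, PRW, PTW, PTX, QSV, QUW, QUX, QVW, RSU, RUX, RVW, RVX, STU, STV, TUW, TVX

giving chain groups C_0 ≅ Z^9, C_1 ≅ Z^27, C_2 ≅ Z^18.

The boundary map ∂_1: C_1 → C_0 maps an edge to its endpoints' difference, ∂[p,q] = q − p.
The 9×27 boundary matrix has rank 8 and Smith normal form diag(1,1,1,1,1,1,1,1).

The boundary map ∂_2: C_2 → C_1 maps a triangle to the signed sum of its edges. For instance
  ∂PTW = TW − PW + PT,
  ∂PTX = TX − PX + PT.
This gives a 27×18 integer matrix of rank 17; reducing to Smith normal form yields diagonal entries (1,1,1,1,1,1,1,1,1,1,1,1,1,1,1,1,1).

Now H_k = ker ∂_k / im ∂_{k+1}, so:

  H_1: rank ker ∂_1 − rank ∂_2 = (27 − 8) − 17 = 2, and the invariant factors of ∂_2 are all 1, so H_1 = Z^2.

(K is a triangulation of the torus T^2.)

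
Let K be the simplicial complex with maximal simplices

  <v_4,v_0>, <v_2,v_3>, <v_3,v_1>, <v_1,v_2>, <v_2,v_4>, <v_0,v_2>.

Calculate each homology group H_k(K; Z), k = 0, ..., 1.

Fix the vertex order v_0 < v_1 < v_2 < v_3 < v_4 and write every simplex with vertices in increasing order. Then dim K = 1 and the simplices of K are:

  0-simplices (5): [v_0], [v_1], [v_2], [v_3], [v_4]
  1-simplices (6): [v_0,v_2], [v_0,v_4], [v_1,v_2], [v_1,v_3], [v_2,v_3], [v_2,v_4]

Hence C_0 ≅ Z^5, C_1 ≅ Z^6.

∂_1: C_1 → C_0 maps an edge to its endpoints' difference, ∂[p,q] = q − p.
This gives a 5×6 integer matrix of rank 4; reducing to Smith normal form yields diagonal entries (1,1,1,1).

From H_k ≅ ker(∂_k) / im(∂_{k+1}) we obtain:

  H_0: rank C_0 − rank ∂_1 = 5 − 4 = 1, and the invariant factors of ∂_1 are all 1, so H_0 = Z.
  H_1: rank ker ∂_1 − rank ∂_2 = (6 − 4) − 0 = 2, and there is no ∂_2, so H_1 = Z^2.

As a check, the Euler characteristic is 5 − 6 = -1, which agrees with 1 − 2 = -1.
(K is a triangulation of a wedge of 2 circles.)

H_0 = Z,  H_1 = Z^2.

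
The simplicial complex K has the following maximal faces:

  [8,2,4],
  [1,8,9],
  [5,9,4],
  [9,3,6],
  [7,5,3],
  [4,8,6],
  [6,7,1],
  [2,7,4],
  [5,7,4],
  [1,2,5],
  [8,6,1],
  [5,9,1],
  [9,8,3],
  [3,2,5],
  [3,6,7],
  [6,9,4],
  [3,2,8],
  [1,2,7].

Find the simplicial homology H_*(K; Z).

H_0 = Z,  H_1 = Z ⊕ Z/2Z,  H_2 = 0.

Fix the vertex order 1 < 2 < 3 < 4 < 5 < 6 < 7 < 8 < 9 and write every simplex with vertices in increasing order. Then dim K = 2 and the simplices of K are:

  0-simplices (9): [1], [2], [3], [4], [5], [6], [7], [8], [9]
  1-simplices (27): (27 of them)
  2-simplices (18): [1,2,5], [1,2,7], [1,5,9], [1,6,7], [1,6,8], [1,8,9], [2,3,5], [2,3,8], [2,4,7], [2,4,8], [3,5,7], [3,6,7], [3,6,9], [3,8,9], [4,5,7], [4,5,9], [4,6,8], [4,6,9]

Hence C_0 ≅ Z^9, C_1 ≅ Z^27, C_2 ≅ Z^18.

The boundary map ∂_1: C_1 → C_0 is given by ∂[p,q] = [q] − [p].
This gives a 9×27 integer matrix of rank 8; reducing to Smith normal form yields diagonal entries (1,1,1,1,1,1,1,1).

The boundary map ∂_2: C_2 → C_1 sends each 2-simplex [p,q,r] to [q,r] − [p,r] + [p,q]. For instance
  ∂[4,6,9] = [6,9] − [4,9] + [4,6],
  ∂[4,5,7] = [5,7] − [4,7] + [4,5].
This gives a 27×18 integer matrix of rank 18; reducing to Smith normal form yields diagonal entries (1,1,1,1,1,1,1,1,1,1,1,1,1,1,1,1,1,2).

Reading off H_k = ker ∂_k / im ∂_{k+1}:

  H_0: rank C_0 − rank ∂_1 = 9 − 8 = 1, and the invariant factors of ∂_1 are all 1, so H_0 ≅ Z.
  H_1: rank ker ∂_1 − rank ∂_2 = (27 − 8) − 18 = 1, and ∂_2 has invariant factor 2 > 1, so H_1 ≅ Z ⊕ Z/2Z.
  H_2: rank ker ∂_2 − rank ∂_3 = (18 − 18) − 0 = 0, and there is no ∂_3, so H_2 ≅ 0.

As a check, the Euler characteristic is 9 − 27 + 18 = 0, which agrees with 1 − 1 + 0 = 0.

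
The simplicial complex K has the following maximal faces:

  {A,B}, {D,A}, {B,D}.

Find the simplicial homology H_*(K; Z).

Take the total order A < B < D on the vertex set. Then K (dimension 1) consists of the simplices:

  0-simplices (3): A, B, D
  1-simplices (3): AB, AD, BD

so the chain groups are C_0 ≅ Z^3, C_1 ≅ Z^3.

Boundary ∂_1: C_1 → C_0 sends each edge [p,q] (with p < q) to q − p. For instance
  ∂AD = D − A.
This gives a 3×3 integer matrix of rank 2; reducing to Smith normal form yields diagonal entries (1,1).

Now H_k = ker ∂_k / im ∂_{k+1}, so:

  H_0: rank C_0 − rank ∂_1 = 3 − 2 = 1, and the invariant factors of ∂_1 are all 1, so H_0 ≅ Z.
  H_1: rank ker ∂_1 − rank ∂_2 = (3 − 2) − 0 = 1, and there is no ∂_2, so H_1 ≅ Z.

As a check, the Euler characteristic is 3 − 3 = 0, which agrees with 1 − 1 = 0.

H_0 = Z,  H_1 = Z.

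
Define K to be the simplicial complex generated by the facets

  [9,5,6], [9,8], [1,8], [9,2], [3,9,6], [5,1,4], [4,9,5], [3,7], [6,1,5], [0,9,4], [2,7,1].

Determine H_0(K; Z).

We work with the vertex ordering 0 < 1 < 2 < 3 < 4 < 5 < 6 < 7 < 8 < 9. The simplices of K, each written with vertices in increasing order, are:

  0-simplices (10): [0], [1], [2], [3], [4], [5], [6], [7], [8], [9]
  1-simplices (19): [0,4], [0,9], [1,2], [1,4], [1,5], [1,6], [1,7], [1,8], [2,7], [2,9], [3,6], [3,7], [3,9], [4,5], [4,9], [5,6], [5,9], [6,9], [8,9]
  2-simplices (7): [0,4,9], [1,2,7], [1,4,5], [1,5,6], [3,6,9], [4,5,9], [5,6,9]

Hence C_0 ≅ Z^10, C_1 ≅ Z^19, C_2 ≅ Z^7.

Boundary ∂_1: C_1 → C_0 sends each edge [p,q] (with p < q) to q − p. For instance
  ∂[3,9] = [9] − [3].
The 10×19 boundary matrix has rank 9 and Smith normal form diag(1,1,1,1,1,1,1,1,1).

The boundary map ∂_2: C_2 → C_1 maps a triangle to the signed sum of its edges. For instance
  ∂[0,4,9] = [4,9] − [0,9] + [0,4],
  ∂[1,5,6] = [5,6] − [1,6] + [1,5].
As a 19×7 matrix over Z this has rank 7, with invariant factors (1,1,1,1,1,1,1).

Reading off H_k = ker ∂_k / im ∂_{k+1}:

  H_0: rank C_0 − rank ∂_1 = 10 − 9 = 1, and the invariant factors of ∂_1 are all 1, so H_0 = Z.

H_0 = Z.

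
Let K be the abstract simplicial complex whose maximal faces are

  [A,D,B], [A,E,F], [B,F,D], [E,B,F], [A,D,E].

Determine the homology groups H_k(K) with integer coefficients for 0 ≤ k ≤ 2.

K has 5 vertices, 10 edges, 5 triangles.
rank ∂_0 = 0, rank ∂_1 = 4 ⇒ b_0 = 5 − 0 − 4 = 1; all invariant factors of ∂_1 are 1 so no torsion. So H_0 = Z.
rank ∂_1 = 4, rank ∂_2 = 5 ⇒ b_1 = 10 − 4 − 5 = 1; all invariant factors of ∂_2 are 1 so no torsion. So H_1 = Z.
rank ∂_2 = 5, rank ∂_3 = 0 ⇒ b_2 = 5 − 5 − 0 = 0. So H_2 = 0.

H_0 = Z,  H_1 = Z,  H_2 = 0.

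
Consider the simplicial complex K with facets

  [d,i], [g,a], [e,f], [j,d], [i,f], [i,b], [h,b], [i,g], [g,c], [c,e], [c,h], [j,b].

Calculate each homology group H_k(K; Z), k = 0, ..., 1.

K has 10 vertices, 12 edges.
rank ∂_0 = 0, rank ∂_1 = 9 ⇒ b_0 = 10 − 0 − 9 = 1; all invariant factors of ∂_1 are 1 so no torsion. So H_0 = Z.
rank ∂_1 = 9, rank ∂_2 = 0 ⇒ b_1 = 12 − 9 − 0 = 3. So H_1 = Z^3.

H_0 = Z,  H_1 = Z^3.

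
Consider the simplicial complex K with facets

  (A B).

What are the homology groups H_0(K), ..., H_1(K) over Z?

H_0 ≅ Z,  H_1 = 0.

Take the total order A < B on the vertex set. Then K (dimension 1) consists of the simplices:

  0-simplices (2): A, B
  1-simplices (1): AB

giving chain groups C_0 ≅ Z^2, C_1 ≅ Z^1.

The boundary map ∂_1: C_1 → C_0 is given by ∂[p,q] = [q] − [p].
This gives a 2×1 integer matrix of rank 1; reducing to Smith normal form yields diagonal entries (1).

Computing H_k = (kernel of ∂_k) / (image of ∂_{k+1}):

  H_0: rank C_0 − rank ∂_1 = 2 − 1 = 1, and the invariant factors of ∂_1 are all 1, so H_0 = Z.
  H_1: rank ker ∂_1 − rank ∂_2 = (1 − 1) − 0 = 0, and there is no ∂_2, so H_1 = 0.

As a check, the Euler characteristic is 2 − 1 = 1, which agrees with 1 − 0 = 1.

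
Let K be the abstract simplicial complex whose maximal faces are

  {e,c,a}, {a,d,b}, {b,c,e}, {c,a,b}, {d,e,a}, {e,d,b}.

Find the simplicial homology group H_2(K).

H_2 ≅ Z.

We work with the vertex ordering a < b < c < d < e. The simplices of K, each written with vertices in increasing order, are:

  0-simplices (5): a, b, c, d, e
  1-simplices (9): ab, ac, ad, ae, bc, bd, be, ce, de
  2-simplices (6): abc, abd, ace, ade, bce, bde

giving chain groups C_0 ≅ Z^5, C_1 ≅ Z^9, C_2 ≅ Z^6.

The boundary map ∂_1: C_1 → C_0 maps an edge to its endpoints' difference, ∂[p,q] = q − p.
The 5×9 boundary matrix has rank 4 and Smith normal form diag(1,1,1,1).

∂_2: C_2 → C_1 sends each 2-simplex [p,q,r] to [q,r] − [p,r] + [p,q]. For instance
  ∂ade = de − ae + ad,
  ∂abd = bd − ad + ab.
As a 9×6 matrix over Z this has rank 5, with invariant factors (1,1,1,1,1).

Reading off H_k = ker ∂_k / im ∂_{k+1}:

  H_2: rank ker ∂_2 − rank ∂_3 = (6 − 5) − 0 = 1, and there is no ∂_3, so H_2 ≅ Z.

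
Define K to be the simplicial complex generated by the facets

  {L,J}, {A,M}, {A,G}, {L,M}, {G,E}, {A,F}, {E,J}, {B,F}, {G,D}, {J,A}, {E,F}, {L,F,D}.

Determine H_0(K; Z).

Order the vertices as A < B < D < E < F < G < J < L < M. Listing each simplex with vertices in this order, K has dimension 2 with simplices:

  0-simplices (9): A, B, D, E, F, G, J, L, M
  1-simplices (14): AF, AG, AJ, AM, BF, DF, DG, DL, EF, EG, EJ, FL, JL, LM
  2-simplices (1): DFL

so the chain groups are C_0 ≅ Z^9, C_1 ≅ Z^14, C_2 ≅ Z^1.

Boundary ∂_1: C_1 → C_0 maps an edge to its endpoints' difference, ∂[p,q] = q − p.
As a 9×14 matrix over Z this has rank 8, with invariant factors (1,1,1,1,1,1,1,1).

The boundary map ∂_2: C_2 → C_1 sends each 2-simplex [p,q,r] to [q,r] − [p,r] + [p,q]. For instance
  ∂DFL = FL − DL + DF.
The resulting 14×1 matrix has rank 1, and its Smith normal form has invariant factors (1).

From H_k ≅ ker(∂_k) / im(∂_{k+1}) we obtain:

  H_0: rank C_0 − rank ∂_1 = 9 − 8 = 1, and the invariant factors of ∂_1 are all 1, so H_0 ≅ Z.

H_0 ≅ Z.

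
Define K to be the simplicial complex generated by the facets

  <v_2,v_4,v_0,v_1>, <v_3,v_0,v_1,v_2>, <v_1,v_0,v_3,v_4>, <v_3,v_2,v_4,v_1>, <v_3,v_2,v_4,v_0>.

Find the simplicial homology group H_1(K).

K has 5 vertices, 10 edges, 10 triangles, 5 3-simplices.
rank ∂_1 = 4, rank ∂_2 = 6 ⇒ b_1 = 10 − 4 − 6 = 0; all invariant factors of ∂_2 are 1 so no torsion. So H_1 ≅ 0.

H_1 ≅ 0.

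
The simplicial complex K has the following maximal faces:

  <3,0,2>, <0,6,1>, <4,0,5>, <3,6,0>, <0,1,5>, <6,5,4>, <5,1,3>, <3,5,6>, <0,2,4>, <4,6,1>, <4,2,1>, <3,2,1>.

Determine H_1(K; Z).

H_1 = Z/2Z.

We work with the vertex ordering 0 < 1 < 2 < 3 < 4 < 5 < 6. The simplices of K, each written with vertices in increasing order, are:

  0-simplices (7): [0], [1], [2], [3], [4], [5], [6]
  1-simplices (18): [0,1], [0,2], [0,3], [0,4], [0,5], [0,6], [1,2], [1,3], [1,4], [1,5], [1,6], [2,3], [2,4], [3,5], [3,6], [4,5], [4,6], [5,6]
  2-simplices (12): [0,1,5], [0,1,6], [0,2,3], [0,2,4], [0,3,6], [0,4,5], [1,2,3], [1,2,4], [1,3,5], [1,4,6], [3,5,6], [4,5,6]

Hence C_0 ≅ Z^7, C_1 ≅ Z^18, C_2 ≅ Z^12.

∂_1: C_1 → C_0 sends each edge [p,q] (with p < q) to q − p. For instance
  ∂[1,3] = [3] − [1].
The resulting 7×18 matrix has rank 6, and its Smith normal form has invariant factors (1,1,1,1,1,1).

Boundary ∂_2: C_2 → C_1 acts by ∂[p,q,r] = [q,r] − [p,r] + [p,q]. For instance
  ∂[1,2,4] = [2,4] − [1,4] + [1,2],
  ∂[1,2,3] = [2,3] − [1,3] + [1,2].
As a 18×12 matrix over Z this has rank 12, with invariant factors (1,1,1,1,1,1,1,1,1,1,1,2).

From H_k ≅ ker(∂_k) / im(∂_{k+1}) we obtain:

  H_1: rank ker ∂_1 − rank ∂_2 = (18 − 6) − 12 = 0, and ∂_2 has invariant factor 2 > 1, so H_1 ≅ Z/2Z.

(K is a triangulation of the real projective plane RP^2.)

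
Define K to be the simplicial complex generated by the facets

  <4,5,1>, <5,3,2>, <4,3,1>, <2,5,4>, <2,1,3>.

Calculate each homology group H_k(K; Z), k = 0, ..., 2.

H_0 = Z,  H_1 = Z,  H_2 = 0.

Fix the vertex order 1 < 2 < 3 < 4 < 5 and write every simplex with vertices in increasing order. Then dim K = 2 and the simplices of K are:

  0-simplices (5): [1], [2], [3], [4], [5]
  1-simplices (10): [1,2], [1,3], [1,4], [1,5], [2,3], [2,4], [2,5], [3,4], [3,5], [4,5]
  2-simplices (5): [1,2,3], [1,3,4], [1,4,5], [2,3,5], [2,4,5]

giving chain groups C_0 ≅ Z^5, C_1 ≅ Z^10, C_2 ≅ Z^5.

Boundary ∂_1: C_1 → C_0 maps an edge to its endpoints' difference, ∂[p,q] = q − p.
As a 5×10 matrix over Z this has rank 4, with invariant factors (1,1,1,1).

The boundary map ∂_2: C_2 → C_1 maps a triangle to the signed sum of its edges. For instance
  ∂[1,3,4] = [3,4] − [1,4] + [1,3],
  ∂[2,4,5] = [4,5] − [2,5] + [2,4].
The resulting 10×5 matrix has rank 5, and its Smith normal form has invariant factors (1,1,1,1,1).

Now H_k = ker ∂_k / im ∂_{k+1}, so:

  H_0: rank C_0 − rank ∂_1 = 5 − 4 = 1, and the invariant factors of ∂_1 are all 1, so H_0 ≅ Z.
  H_1: rank ker ∂_1 − rank ∂_2 = (10 − 4) − 5 = 1, and the invariant factors of ∂_2 are all 1, so H_1 ≅ Z.
  H_2: rank ker ∂_2 − rank ∂_3 = (5 − 5) − 0 = 0, and there is no ∂_3, so H_2 ≅ 0.

(K is a triangulation of the Möbius band.)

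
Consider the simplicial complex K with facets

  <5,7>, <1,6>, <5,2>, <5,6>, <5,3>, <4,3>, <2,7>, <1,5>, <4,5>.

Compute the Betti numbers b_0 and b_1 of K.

b_0 = 1, b_1 = 3.

Take the total order 1 < 2 < 3 < 4 < 5 < 6 < 7 on the vertex set. Then K (dimension 1) consists of the simplices:

  0-simplices (7): [1], [2], [3], [4], [5], [6], [7]
  1-simplices (9): [1,5], [1,6], [2,5], [2,7], [3,4], [3,5], [4,5], [5,6], [5,7]

Hence C_0 ≅ Z^7, C_1 ≅ Z^9.

∂_1: C_1 → C_0 maps an edge to its endpoints' difference, ∂[p,q] = q − p.
This gives a 7×9 integer matrix of rank 6; reducing to Smith normal form yields diagonal entries (1,1,1,1,1,1).

Reading off H_k = ker ∂_k / im ∂_{k+1}:

  H_0: rank C_0 − rank ∂_1 = 7 − 6 = 1, and the invariant factors of ∂_1 are all 1, so H_0 = Z.
  H_1: rank ker ∂_1 − rank ∂_2 = (9 − 6) − 0 = 3, and there is no ∂_2, so H_1 = Z^3.

As a check, the Euler characteristic is 7 − 9 = -2, which agrees with 1 − 3 = -2.

Hence the Betti numbers are b_0 = 1, b_1 = 3.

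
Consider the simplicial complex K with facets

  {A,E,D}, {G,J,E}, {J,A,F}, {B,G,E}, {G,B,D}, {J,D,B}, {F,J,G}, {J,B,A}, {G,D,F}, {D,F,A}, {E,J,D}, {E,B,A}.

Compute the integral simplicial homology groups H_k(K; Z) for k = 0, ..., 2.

Fix the vertex order A < B < D < E < F < G < J and write every simplex with vertices in increasing order. Then dim K = 2 and the simplices of K are:

  0-simplices (7): A, B, D, E, F, G, J
  1-simplices (18): AB, AD, AE, AF, AJ, BD, BE, BG, BJ, DE, DF, DG, DJ, EG, EJ, FG, FJ, GJ
  2-simplices (12): ABE, ABJ, ADE, ADF, AFJ, BDG, BDJ, BEG, DEJ, DFG, EGJ, FGJ

so the chain groups are C_0 ≅ Z^7, C_1 ≅ Z^18, C_2 ≅ Z^12.

The boundary map ∂_1: C_1 → C_0 is given by ∂[p,q] = [q] − [p].
This gives a 7×18 integer matrix of rank 6; reducing to Smith normal form yields diagonal entries (1,1,1,1,1,1).

∂_2: C_2 → C_1 maps a triangle to the signed sum of its edges. For instance
  ∂BEG = EG − BG + BE,
  ∂DEJ = EJ − DJ + DE.
As a 18×12 matrix over Z this has rank 12, with invariant factors (1,1,1,1,1,1,1,1,1,1,1,2).

Reading off H_k = ker ∂_k / im ∂_{k+1}:

  H_0: rank C_0 − rank ∂_1 = 7 − 6 = 1, and the invariant factors of ∂_1 are all 1, so H_0 ≅ Z.
  H_1: rank ker ∂_1 − rank ∂_2 = (18 − 6) − 12 = 0, and ∂_2 has invariant factor 2 > 1, so H_1 ≅ Z_2.
  H_2: rank ker ∂_2 − rank ∂_3 = (12 − 12) − 0 = 0, and there is no ∂_3, so H_2 ≅ 0.

As a check, the Euler characteristic is 7 − 18 + 12 = 1, which agrees with 1 − 0 + 0 = 1.

H_0 = Z,  H_1 = Z_2,  H_2 = 0.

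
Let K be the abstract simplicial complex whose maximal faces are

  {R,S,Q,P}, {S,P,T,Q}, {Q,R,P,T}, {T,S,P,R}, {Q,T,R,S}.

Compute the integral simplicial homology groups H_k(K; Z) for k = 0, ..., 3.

We work with the vertex ordering P < Q < R < S < T. The simplices of K, each written with vertices in increasing order, are:

  0-simplices (5): P, Q, R, S, T
  1-simplices (10): PQ, PR, PS, PT, QR, QS, QT, RS, RT, ST
  2-simplices (10): PQR, PQS, PQT, PRS, PRT, PST, QRS, QRT, QST, RST
  3-simplices (5): PQRS, PQRT, PQST, PRST, QRST

so the chain groups are C_0 ≅ Z^5, C_1 ≅ Z^10, C_2 ≅ Z^10, C_3 ≅ Z^5.

The boundary map ∂_1: C_1 → C_0 maps an edge to its endpoints' difference, ∂[p,q] = q − p. For instance
  ∂QS = S − Q.
This gives a 5×10 integer matrix of rank 4; reducing to Smith normal form yields diagonal entries (1,1,1,1).

Boundary ∂_2: C_2 → C_1 maps a triangle to the signed sum of its edges. For instance
  ∂PST = ST − PT + PS,
  ∂QRS = RS − QS + QR.
As a 10×10 matrix over Z this has rank 6, with invariant factors (1,1,1,1,1,1).

∂_3: C_3 → C_2 sends each 3-simplex σ to the alternating sum Σ_i (−1)^i (σ with its i-th vertex removed). For instance
  ∂PRST = RST − PST + PRT − PRS,
  ∂PQST = QST − PST + PQT − PQS.
This gives a 10×5 integer matrix of rank 4; reducing to Smith normal form yields diagonal entries (1,1,1,1).

Computing H_k = (kernel of ∂_k) / (image of ∂_{k+1}):

  H_0: rank C_0 − rank ∂_1 = 5 − 4 = 1, and the invariant factors of ∂_1 are all 1, so H_0 = Z.
  H_1: rank ker ∂_1 − rank ∂_2 = (10 − 4) − 6 = 0, and the invariant factors of ∂_2 are all 1, so H_1 = 0.
  H_2: rank ker ∂_2 − rank ∂_3 = (10 − 6) − 4 = 0, and the invariant factors of ∂_3 are all 1, so H_2 = 0.
  H_3: rank ker ∂_3 − rank ∂_4 = (5 − 4) − 0 = 1, and there is no ∂_4, so H_3 = Z.

(K is a triangulation of the 3-sphere S^3.)

H_0 = Z,  H_1 = 0,  H_2 = 0,  H_3 = Z.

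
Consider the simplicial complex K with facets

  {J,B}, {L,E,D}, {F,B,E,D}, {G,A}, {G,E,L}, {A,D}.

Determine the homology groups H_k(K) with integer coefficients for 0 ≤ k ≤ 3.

Take the total order A < B < D < E < F < G < J < L on the vertex set. Then K (dimension 3) consists of the simplices:

  0-simplices (8): A, B, D, E, F, G, J, L
  1-simplices (13): AD, AG, BD, BE, BF, BJ, DE, DF, DL, EF, EG, EL, GL
  2-simplices (6): BDE, BDF, BEF, DEF, DEL, EGL
  3-simplices (1): BDEF

so the chain groups are C_0 ≅ Z^8, C_1 ≅ Z^13, C_2 ≅ Z^6, C_3 ≅ Z^1.

∂_1: C_1 → C_0 sends each edge [p,q] (with p < q) to q − p.
This gives a 8×13 integer matrix of rank 7; reducing to Smith normal form yields diagonal entries (1,1,1,1,1,1,1).

Boundary ∂_2: C_2 → C_1 maps a triangle to the signed sum of its edges. For instance
  ∂DEL = EL − DL + DE,
  ∂DEF = EF − DF + DE.
The resulting 13×6 matrix has rank 5, and its Smith normal form has invariant factors (1,1,1,1,1).

The boundary map ∂_3: C_3 → C_2 sends each 3-simplex σ to the alternating sum Σ_i (−1)^i (σ with its i-th vertex removed). For instance
  ∂BDEF = DEF − BEF + BDF − BDE.
This gives a 6×1 integer matrix of rank 1; reducing to Smith normal form yields diagonal entries (1).

Now H_k = ker ∂_k / im ∂_{k+1}, so:

  H_0: rank C_0 − rank ∂_1 = 8 − 7 = 1, and the invariant factors of ∂_1 are all 1, so H_0 ≅ Z.
  H_1: rank ker ∂_1 − rank ∂_2 = (13 − 7) − 5 = 1, and the invariant factors of ∂_2 are all 1, so H_1 ≅ Z.
  H_2: rank ker ∂_2 − rank ∂_3 = (6 − 5) − 1 = 0, and the invariant factors of ∂_3 are all 1, so H_2 ≅ 0.
  H_3: rank ker ∂_3 − rank ∂_4 = (1 − 1) − 0 = 0, and there is no ∂_4, so H_3 ≅ 0.

As a check, the Euler characteristic is 8 − 13 + 6 − 1 = 0, which agrees with 1 − 1 + 0 − 0 = 0.

H_0 ≅ Z,  H_1 ≅ Z,  H_2 = 0,  H_3 = 0.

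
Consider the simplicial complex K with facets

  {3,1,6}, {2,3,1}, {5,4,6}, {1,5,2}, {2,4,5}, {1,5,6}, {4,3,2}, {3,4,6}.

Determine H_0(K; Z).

We work with the vertex ordering 1 < 2 < 3 < 4 < 5 < 6. The simplices of K, each written with vertices in increasing order, are:

  0-simplices (6): [1], [2], [3], [4], [5], [6]
  1-simplices (12): [1,2], [1,3], [1,5], [1,6], [2,3], [2,4], [2,5], [3,4], [3,6], [4,5], [4,6], [5,6]
  2-simplices (8): [1,2,3], [1,2,5], [1,3,6], [1,5,6], [2,3,4], [2,4,5], [3,4,6], [4,5,6]

so the chain groups are C_0 ≅ Z^6, C_1 ≅ Z^12, C_2 ≅ Z^8.

Boundary ∂_1: C_1 → C_0 sends each edge [p,q] (with p < q) to q − p.
This gives a 6×12 integer matrix of rank 5; reducing to Smith normal form yields diagonal entries (1,1,1,1,1).

∂_2: C_2 → C_1 sends each 2-simplex [p,q,r] to [q,r] − [p,r] + [p,q]. For instance
  ∂[1,2,3] = [2,3] − [1,3] + [1,2],
  ∂[4,5,6] = [5,6] − [4,6] + [4,5].
As a 12×8 matrix over Z this has rank 7, with invariant factors (1,1,1,1,1,1,1).

From H_k ≅ ker(∂_k) / im(∂_{k+1}) we obtain:

  H_0: rank C_0 − rank ∂_1 = 6 − 5 = 1, and the invariant factors of ∂_1 are all 1, so H_0 ≅ Z.

H_0 ≅ Z.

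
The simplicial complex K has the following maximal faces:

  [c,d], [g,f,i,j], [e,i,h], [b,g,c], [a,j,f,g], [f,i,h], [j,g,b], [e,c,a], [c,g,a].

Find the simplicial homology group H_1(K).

Order the vertices as a < b < c < d < e < f < g < h < i < j. Listing each simplex with vertices in this order, K has dimension 3 with simplices:

  0-simplices (10): a, b, c, d, e, f, g, h, i, j
  1-simplices (21): ac, ae, af, ag, aj, bc, bg, bj, cd, ce, cg, eh, ei, fg, fh, fi, fj, gi, gj, hi, ij
  2-simplices (13): ace, acg, afg, afj, agj, bcg, bgj, ehi, fgi, fgj, fhi, fij, gij
  3-simplices (2): afgj, fgij

giving chain groups C_0 ≅ Z^10, C_1 ≅ Z^21, C_2 ≅ Z^13, C_3 ≅ Z^2.

∂_1: C_1 → C_0 sends each edge [p,q] (with p < q) to q − p.
The resulting 10×21 matrix has rank 9, and its Smith normal form has invariant factors (1,1,1,1,1,1,1,1,1).

The boundary map ∂_2: C_2 → C_1 acts by ∂[p,q,r] = [q,r] − [p,r] + [p,q]. For instance
  ∂afj = fj − aj + af,
  ∂gij = ij − gj + gi.
As a 21×13 matrix over Z this has rank 11, with invariant factors (1,1,1,1,1,1,1,1,1,1,1).

Boundary ∂_3: C_3 → C_2 sends each 3-simplex σ to the alternating sum Σ_i (−1)^i (σ with its i-th vertex removed). For instance
  ∂fgij = gij − fij + fgj − fgi,
  ∂afgj = fgj − agj + afj − afg.
The resulting 13×2 matrix has rank 2, and its Smith normal form has invariant factors (1,1).

Now H_k = ker ∂_k / im ∂_{k+1}, so:

  H_1: rank ker ∂_1 − rank ∂_2 = (21 − 9) − 11 = 1, and the invariant factors of ∂_2 are all 1, so H_1 = Z.

H_1 ≅ Z.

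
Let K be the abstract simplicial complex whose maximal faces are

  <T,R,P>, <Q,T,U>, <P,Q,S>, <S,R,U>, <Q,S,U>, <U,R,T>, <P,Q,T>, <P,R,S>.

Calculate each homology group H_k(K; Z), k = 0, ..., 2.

Order the vertices as P < Q < R < S < T < U. Listing each simplex with vertices in this order, K has dimension 2 with simplices:

  0-simplices (6): P, Q, R, S, T, U
  1-simplices (12): PQ, PR, PS, PT, QS, QT, QU, RS, RT, RU, SU, TU
  2-simplices (8): PQS, PQT, PRS, PRT, QSU, QTU, RSU, RTU

giving chain groups C_0 ≅ Z^6, C_1 ≅ Z^12, C_2 ≅ Z^8.

∂_1: C_1 → C_0 maps an edge to its endpoints' difference, ∂[p,q] = q − p. For instance
  ∂RT = T − R.
The 6×12 boundary matrix has rank 5 and Smith normal form diag(1,1,1,1,1).

∂_2: C_2 → C_1 sends each 2-simplex [p,q,r] to [q,r] − [p,r] + [p,q]. For instance
  ∂PRS = RS − PS + PR,
  ∂PRT = RT − PT + PR.
This gives a 12×8 integer matrix of rank 7; reducing to Smith normal form yields diagonal entries (1,1,1,1,1,1,1).

Computing H_k = (kernel of ∂_k) / (image of ∂_{k+1}):

  H_0: rank C_0 − rank ∂_1 = 6 − 5 = 1, and the invariant factors of ∂_1 are all 1, so H_0 = Z.
  H_1: rank ker ∂_1 − rank ∂_2 = (12 − 5) − 7 = 0, and the invariant factors of ∂_2 are all 1, so H_1 = 0.
  H_2: rank ker ∂_2 − rank ∂_3 = (8 − 7) − 0 = 1, and there is no ∂_3, so H_2 = Z.

As a check, the Euler characteristic is 6 − 12 + 8 = 2, which agrees with 1 − 0 + 1 = 2.
(K is a triangulation of the 2-sphere S^2.)

H_0 ≅ Z,  H_1 = 0,  H_2 ≅ Z.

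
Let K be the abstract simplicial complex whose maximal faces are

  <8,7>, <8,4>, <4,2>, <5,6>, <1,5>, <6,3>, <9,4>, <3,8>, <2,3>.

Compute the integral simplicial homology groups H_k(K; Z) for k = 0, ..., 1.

H_0 ≅ Z,  H_1 ≅ Z.

We work with the vertex ordering 1 < 2 < 3 < 4 < 5 < 6 < 7 < 8 < 9. The simplices of K, each written with vertices in increasing order, are:

  0-simplices (9): [1], [2], [3], [4], [5], [6], [7], [8], [9]
  1-simplices (9): [1,5], [2,3], [2,4], [3,6], [3,8], [4,8], [4,9], [5,6], [7,8]

Hence C_0 ≅ Z^9, C_1 ≅ Z^9.

Boundary ∂_1: C_1 → C_0 is given by ∂[p,q] = [q] − [p].
This gives a 9×9 integer matrix of rank 8; reducing to Smith normal form yields diagonal entries (1,1,1,1,1,1,1,1).

Computing H_k = (kernel of ∂_k) / (image of ∂_{k+1}):

  H_0: rank C_0 − rank ∂_1 = 9 − 8 = 1, and the invariant factors of ∂_1 are all 1, so H_0 ≅ Z.
  H_1: rank ker ∂_1 − rank ∂_2 = (9 − 8) − 0 = 1, and there is no ∂_2, so H_1 ≅ Z.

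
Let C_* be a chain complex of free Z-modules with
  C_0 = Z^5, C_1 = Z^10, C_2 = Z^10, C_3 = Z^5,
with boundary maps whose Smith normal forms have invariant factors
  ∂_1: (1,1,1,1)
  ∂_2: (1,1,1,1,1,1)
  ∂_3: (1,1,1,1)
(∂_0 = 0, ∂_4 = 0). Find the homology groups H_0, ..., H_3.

H_0: b_0 = 5 − 0 − 4 = 1; torsion from ∂_1 factors > 1: none. So H_0 = Z.
H_1: b_1 = 10 − 4 − 6 = 0; torsion from ∂_2 factors > 1: none. So H_1 = 0.
H_2: b_2 = 10 − 6 − 4 = 0; torsion from ∂_3 factors > 1: none. So H_2 = 0.
H_3: b_3 = 5 − 4 − 0 = 1; torsion from ∂_4 factors > 1: none. So H_3 = Z.

H_0 = Z,  H_1 = 0,  H_2 = 0,  H_3 = Z.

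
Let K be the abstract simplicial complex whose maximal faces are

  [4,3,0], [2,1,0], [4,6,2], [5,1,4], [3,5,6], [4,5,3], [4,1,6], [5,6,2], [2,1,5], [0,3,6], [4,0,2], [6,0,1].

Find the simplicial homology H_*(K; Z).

Order the vertices as 0 < 1 < 2 < 3 < 4 < 5 < 6. Listing each simplex with vertices in this order, K has dimension 2 with simplices:

  0-simplices (7): [0], [1], [2], [3], [4], [5], [6]
  1-simplices (18): [0,1], [0,2], [0,3], [0,4], [0,6], [1,2], [1,4], [1,5], [1,6], [2,4], [2,5], [2,6], [3,4], [3,5], [3,6], [4,5], [4,6], [5,6]
  2-simplices (12): [0,1,2], [0,1,6], [0,2,4], [0,3,4], [0,3,6], [1,2,5], [1,4,5], [1,4,6], [2,4,6], [2,5,6], [3,4,5], [3,5,6]

giving chain groups C_0 ≅ Z^7, C_1 ≅ Z^18, C_2 ≅ Z^12.

The boundary map ∂_1: C_1 → C_0 maps an edge to its endpoints' difference, ∂[p,q] = q − p.
The 7×18 boundary matrix has rank 6 and Smith normal form diag(1,1,1,1,1,1).

Boundary ∂_2: C_2 → C_1 maps a triangle to the signed sum of its edges. For instance
  ∂[2,4,6] = [4,6] − [2,6] + [2,4],
  ∂[0,3,6] = [3,6] − [0,6] + [0,3].
The resulting 18×12 matrix has rank 12, and its Smith normal form has invariant factors (1,1,1,1,1,1,1,1,1,1,1,2).

From H_k ≅ ker(∂_k) / im(∂_{k+1}) we obtain:

  H_0: rank C_0 − rank ∂_1 = 7 − 6 = 1, and the invariant factors of ∂_1 are all 1, so H_0 = Z.
  H_1: rank ker ∂_1 − rank ∂_2 = (18 − 6) − 12 = 0, and ∂_2 has invariant factor 2 > 1, so H_1 = Z/2.
  H_2: rank ker ∂_2 − rank ∂_3 = (12 − 12) − 0 = 0, and there is no ∂_3, so H_2 = 0.

As a check, the Euler characteristic is 7 − 18 + 12 = 1, which agrees with 1 − 0 + 0 = 1.

H_0 ≅ Z,  H_1 ≅ Z/2,  H_2 = 0.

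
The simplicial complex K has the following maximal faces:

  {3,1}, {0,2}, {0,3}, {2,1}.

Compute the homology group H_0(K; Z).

H_0 = Z.

We work with the vertex ordering 0 < 1 < 2 < 3. The simplices of K, each written with vertices in increasing order, are:

  0-simplices (4): [0], [1], [2], [3]
  1-simplices (4): [0,2], [0,3], [1,2], [1,3]

so the chain groups are C_0 ≅ Z^4, C_1 ≅ Z^4.

The boundary map ∂_1: C_1 → C_0 maps an edge to its endpoints' difference, ∂[p,q] = q − p. For instance
  ∂[0,3] = [3] − [0].
As a 4×4 matrix over Z this has rank 3, with invariant factors (1,1,1).

Computing H_k = (kernel of ∂_k) / (image of ∂_{k+1}):

  H_0: rank C_0 − rank ∂_1 = 4 − 3 = 1, and the invariant factors of ∂_1 are all 1, so H_0 = Z.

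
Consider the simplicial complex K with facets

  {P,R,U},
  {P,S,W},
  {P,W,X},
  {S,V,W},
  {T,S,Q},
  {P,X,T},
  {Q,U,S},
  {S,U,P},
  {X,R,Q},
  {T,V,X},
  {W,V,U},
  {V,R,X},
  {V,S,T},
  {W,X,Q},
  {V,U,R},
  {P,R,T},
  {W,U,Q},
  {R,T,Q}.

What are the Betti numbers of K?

b_0 = 1, b_1 = 1, b_2 = 0.

K has 9 vertices, 27 edges, 18 triangles.
rank ∂_0 = 0, rank ∂_1 = 8 ⇒ b_0 = 9 − 0 − 8 = 1; all invariant factors of ∂_1 are 1 so no torsion. So H_0 ≅ Z.
rank ∂_1 = 8, rank ∂_2 = 18 ⇒ b_1 = 27 − 8 − 18 = 1; ∂_2 has invariant factor(s) [2] giving torsion. So H_1 ≅ Z ⊕ Z/2.
rank ∂_2 = 18, rank ∂_3 = 0 ⇒ b_2 = 18 − 18 − 0 = 0. So H_2 ≅ 0.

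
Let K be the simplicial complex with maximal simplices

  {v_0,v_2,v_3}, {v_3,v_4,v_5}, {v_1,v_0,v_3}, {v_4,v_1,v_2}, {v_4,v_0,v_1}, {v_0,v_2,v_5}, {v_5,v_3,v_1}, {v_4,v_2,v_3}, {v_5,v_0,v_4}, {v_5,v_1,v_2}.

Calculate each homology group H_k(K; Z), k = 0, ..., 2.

Order the vertices as v_0 < v_1 < v_2 < v_3 < v_4 < v_5. Listing each simplex with vertices in this order, K has dimension 2 with simplices:

  0-simplices (6): [v_0], [v_1], [v_2], [v_3], [v_4], [v_5]
  1-simplices (15): (15 of them)
  2-simplices (10): [v_0,v_1,v_3], [v_0,v_1,v_4], [v_0,v_2,v_3], [v_0,v_2,v_5], [v_0,v_4,v_5], [v_1,v_2,v_4], [v_1,v_2,v_5], [v_1,v_3,v_5], [v_2,v_3,v_4], [v_3,v_4,v_5]

so the chain groups are C_0 ≅ Z^6, C_1 ≅ Z^15, C_2 ≅ Z^10.

Boundary ∂_1: C_1 → C_0 sends each edge [p,q] (with p < q) to q − p. For instance
  ∂[v_0,v_4] = [v_4] − [v_0].
The 6×15 boundary matrix has rank 5 and Smith normal form diag(1,1,1,1,1).

The boundary map ∂_2: C_2 → C_1 acts by ∂[p,q,r] = [q,r] − [p,r] + [p,q]. For instance
  ∂[v_0,v_4,v_5] = [v_4,v_5] − [v_0,v_5] + [v_0,v_4],
  ∂[v_0,v_2,v_5] = [v_2,v_5] − [v_0,v_5] + [v_0,v_2].
The resulting 15×10 matrix has rank 10, and its Smith normal form has invariant factors (1,1,1,1,1,1,1,1,1,2).

Reading off H_k = ker ∂_k / im ∂_{k+1}:

  H_0: rank C_0 − rank ∂_1 = 6 − 5 = 1, and the invariant factors of ∂_1 are all 1, so H_0 ≅ Z.
  H_1: rank ker ∂_1 − rank ∂_2 = (15 − 5) − 10 = 0, and ∂_2 has invariant factor 2 > 1, so H_1 ≅ Z/2.
  H_2: rank ker ∂_2 − rank ∂_3 = (10 − 10) − 0 = 0, and there is no ∂_3, so H_2 ≅ 0.

H_0 ≅ Z,  H_1 ≅ Z/2,  H_2 = 0.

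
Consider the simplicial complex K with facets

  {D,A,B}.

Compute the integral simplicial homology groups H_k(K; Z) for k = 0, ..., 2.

We work with the vertex ordering A < B < D. The simplices of K, each written with vertices in increasing order, are:

  0-simplices (3): A, B, D
  1-simplices (3): AB, AD, BD
  2-simplices (1): ABD

so the chain groups are C_0 ≅ Z^3, C_1 ≅ Z^3, C_2 ≅ Z^1.

∂_1: C_1 → C_0 maps an edge to its endpoints' difference, ∂[p,q] = q − p.
This gives a 3×3 integer matrix of rank 2; reducing to Smith normal form yields diagonal entries (1,1).

Boundary ∂_2: C_2 → C_1 sends each 2-simplex [p,q,r] to [q,r] − [p,r] + [p,q]. For instance
  ∂ABD = BD − AD + AB.
The 3×1 boundary matrix has rank 1 and Smith normal form diag(1).

From H_k ≅ ker(∂_k) / im(∂_{k+1}) we obtain:

  H_0: rank C_0 − rank ∂_1 = 3 − 2 = 1, and the invariant factors of ∂_1 are all 1, so H_0 = Z.
  H_1: rank ker ∂_1 − rank ∂_2 = (3 − 2) − 1 = 0, and the invariant factors of ∂_2 are all 1, so H_1 = 0.
  H_2: rank ker ∂_2 − rank ∂_3 = (1 − 1) − 0 = 0, and there is no ∂_3, so H_2 = 0.

H_0 ≅ Z,  H_1 = 0,  H_2 = 0.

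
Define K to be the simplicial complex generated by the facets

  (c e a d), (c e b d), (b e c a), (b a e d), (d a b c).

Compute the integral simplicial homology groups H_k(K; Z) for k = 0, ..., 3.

H_0 = Z,  H_1 = 0,  H_2 = 0,  H_3 = Z.

K has 5 vertices, 10 edges, 10 triangles, 5 3-simplices.
rank ∂_0 = 0, rank ∂_1 = 4 ⇒ b_0 = 5 − 0 − 4 = 1; all invariant factors of ∂_1 are 1 so no torsion. So H_0 ≅ Z.
rank ∂_1 = 4, rank ∂_2 = 6 ⇒ b_1 = 10 − 4 − 6 = 0; all invariant factors of ∂_2 are 1 so no torsion. So H_1 ≅ 0.
rank ∂_2 = 6, rank ∂_3 = 4 ⇒ b_2 = 10 − 6 − 4 = 0; all invariant factors of ∂_3 are 1 so no torsion. So H_2 ≅ 0.
rank ∂_3 = 4, rank ∂_4 = 0 ⇒ b_3 = 5 − 4 − 0 = 1. So H_3 ≅ Z.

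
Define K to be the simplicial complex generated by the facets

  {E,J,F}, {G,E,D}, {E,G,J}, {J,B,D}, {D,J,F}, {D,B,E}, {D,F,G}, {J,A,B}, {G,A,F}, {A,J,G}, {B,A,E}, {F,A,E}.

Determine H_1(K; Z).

K has 7 vertices, 18 edges, 12 triangles.
rank ∂_1 = 6, rank ∂_2 = 12 ⇒ b_1 = 18 − 6 − 12 = 0; ∂_2 has invariant factor(s) [2] giving torsion. So H_1 = Z/2.

H_1 ≅ Z/2.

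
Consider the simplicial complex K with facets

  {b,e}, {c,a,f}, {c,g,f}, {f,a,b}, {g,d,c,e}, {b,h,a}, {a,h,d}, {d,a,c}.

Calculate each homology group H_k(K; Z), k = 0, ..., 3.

Order the vertices as a < b < c < d < e < f < g < h. Listing each simplex with vertices in this order, K has dimension 3 with simplices:

  0-simplices (8): a, b, c, d, e, f, g, h
  1-simplices (17): ab, ac, ad, af, ah, be, bf, bh, cd, ce, cf, cg, de, dg, dh, eg, fg
  2-simplices (10): abf, abh, acd, acf, adh, cde, cdg, ceg, cfg, deg
  3-simplices (1): cdeg

Hence C_0 ≅ Z^8, C_1 ≅ Z^17, C_2 ≅ Z^10, C_3 ≅ Z^1.

Boundary ∂_1: C_1 → C_0 maps an edge to its endpoints' difference, ∂[p,q] = q − p. For instance
  ∂ce = e − c.
This gives a 8×17 integer matrix of rank 7; reducing to Smith normal form yields diagonal entries (1,1,1,1,1,1,1).

∂_2: C_2 → C_1 acts by ∂[p,q,r] = [q,r] − [p,r] + [p,q]. For instance
  ∂deg = eg − dg + de,
  ∂ceg = eg − cg + ce.
This gives a 17×10 integer matrix of rank 9; reducing to Smith normal form yields diagonal entries (1,1,1,1,1,1,1,1,1).

The boundary map ∂_3: C_3 → C_2 sends each 3-simplex σ to the alternating sum Σ_i (−1)^i (σ with its i-th vertex removed). For instance
  ∂cdeg = deg − ceg + cdg − cde.
This gives a 10×1 integer matrix of rank 1; reducing to Smith normal form yields diagonal entries (1).

From H_k ≅ ker(∂_k) / im(∂_{k+1}) we obtain:

  H_0: rank C_0 − rank ∂_1 = 8 − 7 = 1, and the invariant factors of ∂_1 are all 1, so H_0 = Z.
  H_1: rank ker ∂_1 − rank ∂_2 = (17 − 7) − 9 = 1, and the invariant factors of ∂_2 are all 1, so H_1 = Z.
  H_2: rank ker ∂_2 − rank ∂_3 = (10 − 9) − 1 = 0, and the invariant factors of ∂_3 are all 1, so H_2 = 0.
  H_3: rank ker ∂_3 − rank ∂_4 = (1 − 1) − 0 = 0, and there is no ∂_4, so H_3 = 0.

H_0 ≅ Z,  H_1 ≅ Z,  H_2 = 0,  H_3 = 0.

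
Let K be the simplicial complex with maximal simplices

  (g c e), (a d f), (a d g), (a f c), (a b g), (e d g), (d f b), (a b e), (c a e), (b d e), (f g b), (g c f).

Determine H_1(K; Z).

H_1 = Z/2.

Fix the vertex order a < b < c < d < e < f < g and write every simplex with vertices in increasing order. Then dim K = 2 and the simplices of K are:

  0-simplices (7): a, b, c, d, e, f, g
  1-simplices (18): ab, ac, ad, ae, af, ag, bd, be, bf, bg, ce, cf, cg, de, df, dg, eg, fg
  2-simplices (12): abe, abg, ace, acf, adf, adg, bde, bdf, bfg, ceg, cfg, deg

giving chain groups C_0 ≅ Z^7, C_1 ≅ Z^18, C_2 ≅ Z^12.

∂_1: C_1 → C_0 is given by ∂[p,q] = [q] − [p].
As a 7×18 matrix over Z this has rank 6, with invariant factors (1,1,1,1,1,1).

The boundary map ∂_2: C_2 → C_1 acts by ∂[p,q,r] = [q,r] − [p,r] + [p,q]. For instance
  ∂ceg = eg − cg + ce,
  ∂cfg = fg − cg + cf.
This gives a 18×12 integer matrix of rank 12; reducing to Smith normal form yields diagonal entries (1,1,1,1,1,1,1,1,1,1,1,2).

From H_k ≅ ker(∂_k) / im(∂_{k+1}) we obtain:

  H_1: rank ker ∂_1 − rank ∂_2 = (18 − 6) − 12 = 0, and ∂_2 has invariant factor 2 > 1, so H_1 = Z/2.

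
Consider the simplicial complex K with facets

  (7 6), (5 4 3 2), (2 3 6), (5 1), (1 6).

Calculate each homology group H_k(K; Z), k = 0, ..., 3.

H_0 ≅ Z,  H_1 ≅ Z,  H_2 = 0,  H_3 = 0.

Take the total order 1 < 2 < 3 < 4 < 5 < 6 < 7 on the vertex set. Then K (dimension 3) consists of the simplices:

  0-simplices (7): [1], [2], [3], [4], [5], [6], [7]
  1-simplices (11): [1,5], [1,6], [2,3], [2,4], [2,5], [2,6], [3,4], [3,5], [3,6], [4,5], [6,7]
  2-simplices (5): [2,3,4], [2,3,5], [2,3,6], [2,4,5], [3,4,5]
  3-simplices (1): [2,3,4,5]

giving chain groups C_0 ≅ Z^7, C_1 ≅ Z^11, C_2 ≅ Z^5, C_3 ≅ Z^1.

∂_1: C_1 → C_0 sends each edge [p,q] (with p < q) to q − p.
As a 7×11 matrix over Z this has rank 6, with invariant factors (1,1,1,1,1,1).

Boundary ∂_2: C_2 → C_1 acts by ∂[p,q,r] = [q,r] − [p,r] + [p,q]. For instance
  ∂[2,3,6] = [3,6] − [2,6] + [2,3],
  ∂[2,3,4] = [3,4] − [2,4] + [2,3].
This gives a 11×5 integer matrix of rank 4; reducing to Smith normal form yields diagonal entries (1,1,1,1).

∂_3: C_3 → C_2 sends each 3-simplex σ to the alternating sum Σ_i (−1)^i (σ with its i-th vertex removed). For instance
  ∂[2,3,4,5] = [3,4,5] − [2,4,5] + [2,3,5] − [2,3,4].
This gives a 5×1 integer matrix of rank 1; reducing to Smith normal form yields diagonal entries (1).

Now H_k = ker ∂_k / im ∂_{k+1}, so:

  H_0: rank C_0 − rank ∂_1 = 7 − 6 = 1, and the invariant factors of ∂_1 are all 1, so H_0 = Z.
  H_1: rank ker ∂_1 − rank ∂_2 = (11 − 6) − 4 = 1, and the invariant factors of ∂_2 are all 1, so H_1 = Z.
  H_2: rank ker ∂_2 − rank ∂_3 = (5 − 4) − 1 = 0, and the invariant factors of ∂_3 are all 1, so H_2 = 0.
  H_3: rank ker ∂_3 − rank ∂_4 = (1 − 1) − 0 = 0, and there is no ∂_4, so H_3 = 0.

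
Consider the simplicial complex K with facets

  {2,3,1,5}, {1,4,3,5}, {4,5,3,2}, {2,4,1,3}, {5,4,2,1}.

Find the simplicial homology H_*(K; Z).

Order the vertices as 1 < 2 < 3 < 4 < 5. Listing each simplex with vertices in this order, K has dimension 3 with simplices:

  0-simplices (5): [1], [2], [3], [4], [5]
  1-simplices (10): [1,2], [1,3], [1,4], [1,5], [2,3], [2,4], [2,5], [3,4], [3,5], [4,5]
  2-simplices (10): [1,2,3], [1,2,4], [1,2,5], [1,3,4], [1,3,5], [1,4,5], [2,3,4], [2,3,5], [2,4,5], [3,4,5]
  3-simplices (5): [1,2,3,4], [1,2,3,5], [1,2,4,5], [1,3,4,5], [2,3,4,5]

giving chain groups C_0 ≅ Z^5, C_1 ≅ Z^10, C_2 ≅ Z^10, C_3 ≅ Z^5.

∂_1: C_1 → C_0 is given by ∂[p,q] = [q] − [p]. For instance
  ∂[1,4] = [4] − [1].
This gives a 5×10 integer matrix of rank 4; reducing to Smith normal form yields diagonal entries (1,1,1,1).

Boundary ∂_2: C_2 → C_1 acts by ∂[p,q,r] = [q,r] − [p,r] + [p,q]. For instance
  ∂[2,4,5] = [4,5] − [2,5] + [2,4],
  ∂[3,4,5] = [4,5] − [3,5] + [3,4].
The resulting 10×10 matrix has rank 6, and its Smith normal form has invariant factors (1,1,1,1,1,1).

The boundary map ∂_3: C_3 → C_2 sends each 3-simplex σ to the alternating sum Σ_i (−1)^i (σ with its i-th vertex removed). For instance
  ∂[1,2,3,5] = [2,3,5] − [1,3,5] + [1,2,5] − [1,2,3],
  ∂[2,3,4,5] = [3,4,5] − [2,4,5] + [2,3,5] − [2,3,4].
As a 10×5 matrix over Z this has rank 4, with invariant factors (1,1,1,1).

Now H_k = ker ∂_k / im ∂_{k+1}, so:

  H_0: rank C_0 − rank ∂_1 = 5 − 4 = 1, and the invariant factors of ∂_1 are all 1, so H_0 ≅ Z.
  H_1: rank ker ∂_1 − rank ∂_2 = (10 − 4) − 6 = 0, and the invariant factors of ∂_2 are all 1, so H_1 ≅ 0.
  H_2: rank ker ∂_2 − rank ∂_3 = (10 − 6) − 4 = 0, and the invariant factors of ∂_3 are all 1, so H_2 ≅ 0.
  H_3: rank ker ∂_3 − rank ∂_4 = (5 − 4) − 0 = 1, and there is no ∂_4, so H_3 ≅ Z.

As a check, the Euler characteristic is 5 − 10 + 10 − 5 = 0, which agrees with 1 − 0 + 0 − 1 = 0.

H_0 ≅ Z,  H_1 = 0,  H_2 = 0,  H_3 ≅ Z.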